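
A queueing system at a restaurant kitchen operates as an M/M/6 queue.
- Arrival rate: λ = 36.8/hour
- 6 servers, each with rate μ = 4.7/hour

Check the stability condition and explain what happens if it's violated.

Stability requires ρ = λ/(cμ) < 1
ρ = 36.8/(6 × 4.7) = 36.8/28.20 = 1.3050
Since 1.3050 ≥ 1, the system is UNSTABLE.
Need c > λ/μ = 36.8/4.7 = 7.83.
Minimum servers needed: c = 8.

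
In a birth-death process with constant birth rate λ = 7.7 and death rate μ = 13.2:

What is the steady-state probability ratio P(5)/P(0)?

For constant rates: P(n)/P(0) = (λ/μ)^n
P(5)/P(0) = (7.7/13.2)^5 = 0.58333^5 = 0.06754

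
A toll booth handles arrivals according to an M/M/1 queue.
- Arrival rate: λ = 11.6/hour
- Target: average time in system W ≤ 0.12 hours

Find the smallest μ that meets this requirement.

For M/M/1: W = 1/(μ-λ)
Need W ≤ 0.12, so 1/(μ-λ) ≤ 0.12
μ - λ ≥ 1/0.12 = 8.3333
μ ≥ 11.6 + 8.3333 = 19.9333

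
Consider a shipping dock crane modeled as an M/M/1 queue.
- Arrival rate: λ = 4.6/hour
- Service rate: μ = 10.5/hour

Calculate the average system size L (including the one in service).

ρ = λ/μ = 4.6/10.5 = 0.4381
For M/M/1: L = λ/(μ-λ)
L = 4.6/(10.5-4.6) = 4.6/5.90
L = 0.7797 containers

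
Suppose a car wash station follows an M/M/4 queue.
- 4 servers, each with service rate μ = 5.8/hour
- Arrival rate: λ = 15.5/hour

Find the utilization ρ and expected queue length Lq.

Traffic intensity: ρ = λ/(cμ) = 15.5/(4×5.8) = 0.6681
Since ρ = 0.6681 < 1, system is stable.
Offered load a = λ/μ = cρ = 15.5/5.8 = 2.6724
P₀ = [ Σₙ₌₀^3 aⁿ/n! + a^4/(4!(1-ρ)) ]⁻¹
Σ = a^0/0! + a^1/1! + a^2/2! + a^3/3! = 1.0000 + 2.6724 + 3.5709 + 3.1810 = 10.4243
a^4/(4!(1-ρ)) = 51.00524/(24 × 0.3318966) = 6.4033
P₀ = 1/(10.4243 + 6.4033) = 0.05943
Lq = P₀·a^4·ρ / (4!(1-ρ)²) = 0.0594264 × 51.0052 × 0.668103 / (24 × 0.110155) = 0.7660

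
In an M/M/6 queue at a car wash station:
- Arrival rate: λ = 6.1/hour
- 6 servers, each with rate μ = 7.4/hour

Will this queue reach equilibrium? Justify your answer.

Stability requires ρ = λ/(cμ) < 1
ρ = 6.1/(6 × 7.4) = 6.1/44.40 = 0.1374
Since 0.1374 < 1, the system is STABLE.
The servers are busy 13.74% of the time.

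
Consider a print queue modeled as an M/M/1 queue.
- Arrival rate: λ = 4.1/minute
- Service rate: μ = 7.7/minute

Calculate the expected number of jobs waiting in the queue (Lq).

ρ = λ/μ = 4.1/7.7 = 0.5325
For M/M/1: Lq = λ²/(μ(μ-λ))
Lq = 16.81/(7.7 × 3.60)
Lq = 0.6064 jobs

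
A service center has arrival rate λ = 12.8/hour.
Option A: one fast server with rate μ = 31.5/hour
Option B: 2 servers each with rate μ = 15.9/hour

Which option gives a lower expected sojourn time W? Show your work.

Option A: single server μ = 31.5 (M/M/1)
  ρ_A = 12.8/31.5 = 0.4063
  W_A = 1/(μ-λ) = 1/(31.5-12.8) = 1/18.70 = 0.05348

Option B: 2 servers μ = 15.9 (M/M/2)
  ρ_B = λ/(cμ) = 12.8/(2×15.9) = 0.4025
  Offered load a = λ/μ = cρ = 12.8/15.9 = 0.8050
  P₀ = [ Σₙ₌₀^1 aⁿ/n! + a^2/(2!(1-ρ)) ]⁻¹
  Σ = a^0/0! + a^1/1! = 1.0000 + 0.8050 = 1.8050
  a^2/(2!(1-ρ)) = 0.6481/(2 × 0.5975) = 0.5423
  P₀ = 1/(1.8050 + 0.5423) = 0.4260
  Lq = P₀·a^2·ρ / (2!(1-ρ)²) = 0.4260 × 0.6481 × 0.4025 / (2 × 0.3570) = 0.1556
  Wq_B = Lq/λ = 0.1556/12.8 = 0.01216
  W_B = Wq_B + 1/μ = 0.01216 + 0.06289 = 0.07505

Since W_A = 0.05348 < W_B = 0.07505, Option A (single fast server) has the shorter time in system.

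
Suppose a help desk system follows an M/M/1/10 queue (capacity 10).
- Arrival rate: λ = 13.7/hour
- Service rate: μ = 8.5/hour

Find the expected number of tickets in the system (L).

ρ = λ/μ = 13.7/8.5 = 1.61176
P₀ = (1-ρ)/(1-ρ^(K+1)) = (1-1.61176)/(1-1.61176^11) = -0.6118/-189.6795 = 0.003225
P_K = P₀×ρ^K = 0.0032252 × 1.61176^10 = 0.0032252 × 118.3052 = 0.3816
L = ρ[1 - (K+1)ρ^K + Kρ^(K+1)] / [(1-ρ)(1-ρ^(K+1))]
L = 1.61176 × (1 - 11×118.3052 + 10×190.6795) / ((1 - 1.61176) × (1 - 190.6795)) = 8.4234 tickets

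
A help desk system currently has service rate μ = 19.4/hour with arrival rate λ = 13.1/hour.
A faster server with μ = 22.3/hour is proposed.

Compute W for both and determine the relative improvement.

System 1: ρ₁ = 13.1/19.4 = 0.6753, W₁ = 1/(19.4-13.1) = 0.15873
System 2: ρ₂ = 13.1/22.3 = 0.5874, W₂ = 1/(22.3-13.1) = 0.10870
Improvement: (W₁-W₂)/W₁ = (0.15873-0.10870)/0.15873 = 31.52%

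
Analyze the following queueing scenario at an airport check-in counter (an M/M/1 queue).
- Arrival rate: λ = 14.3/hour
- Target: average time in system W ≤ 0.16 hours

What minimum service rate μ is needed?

For M/M/1: W = 1/(μ-λ)
Need W ≤ 0.16, so 1/(μ-λ) ≤ 0.16
μ - λ ≥ 1/0.16 = 6.2500
μ ≥ 14.3 + 6.2500 = 20.5500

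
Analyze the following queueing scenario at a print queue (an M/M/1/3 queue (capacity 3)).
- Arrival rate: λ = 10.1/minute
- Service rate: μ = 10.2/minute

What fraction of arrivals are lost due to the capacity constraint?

ρ = λ/μ = 10.1/10.2 = 0.9902
P₀ = (1-ρ)/(1-ρ^(K+1)) = (1-0.9902)/(1-0.9902^4) = 0.009800/0.03863 = 0.2537
P_K = P₀×ρ^K = 0.2537 × 0.9902^3 = 0.2537 × 0.9709 = 0.2463
Blocking probability = 24.63%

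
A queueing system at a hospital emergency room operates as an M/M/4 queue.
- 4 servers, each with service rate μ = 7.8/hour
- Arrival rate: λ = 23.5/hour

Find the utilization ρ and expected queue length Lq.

Traffic intensity: ρ = λ/(cμ) = 23.5/(4×7.8) = 0.7532
Since ρ = 0.7532 < 1, system is stable.
Offered load a = λ/μ = cρ = 23.5/7.8 = 3.0128
P₀ = [ Σₙ₌₀^3 aⁿ/n! + a^4/(4!(1-ρ)) ]⁻¹
Σ = a^0/0! + a^1/1! + a^2/2! + a^3/3! = 1.00000 + 3.01282 + 4.53854 + 4.55794 = 13.1093
a^4/(4!(1-ρ)) = 82.3935/(24 × 0.246795) = 13.9106
P₀ = 1/(13.1093 + 13.9106) = 0.03701
Lq = P₀·a^4·ρ / (4!(1-ρ)²) = 0.03701 × 82.3935 × 0.7532 / (24 × 0.06091) = 1.5712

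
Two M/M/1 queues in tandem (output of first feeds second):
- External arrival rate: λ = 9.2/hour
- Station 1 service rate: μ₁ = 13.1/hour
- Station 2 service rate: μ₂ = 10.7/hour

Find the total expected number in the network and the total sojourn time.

By Jackson's theorem, each station behaves as independent M/M/1.
Station 1: ρ₁ = 9.2/13.1 = 0.7023, L₁ = ρ₁/(1-ρ₁) = λ/(μ₁-λ) = 9.2/3.90 = 2.3590
Station 2: ρ₂ = 9.2/10.7 = 0.8598, L₂ = ρ₂/(1-ρ₂) = λ/(μ₂-λ) = 9.2/1.50 = 6.1333
Total: L = L₁ + L₂ = 2.3590 + 6.1333 = 8.4923
W = L/λ = 8.4923/9.2 = 0.9231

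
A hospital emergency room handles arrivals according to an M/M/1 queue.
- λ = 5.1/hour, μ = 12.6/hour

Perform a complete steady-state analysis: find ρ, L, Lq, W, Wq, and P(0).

Step 1: ρ = λ/μ = 5.1/12.6 = 0.4048
Step 2: L = λ/(μ-λ) = 5.1/7.50 = 0.6800
Step 3: Lq = λ²/(μ(μ-λ)) = 26.01/(12.6×7.50) = 0.2752
Step 4: W = 1/(μ-λ) = 1/7.50 = 0.13333
Step 5: Wq = λ/(μ(μ-λ)) = 5.1/(12.6×7.50) = 0.05397
Step 6: P(0) = 1-ρ = 0.5952
Verify: L = λW = 5.1×0.13333 = 0.6800 ✔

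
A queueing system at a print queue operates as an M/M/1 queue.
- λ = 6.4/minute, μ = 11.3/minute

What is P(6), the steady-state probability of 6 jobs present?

ρ = λ/μ = 6.4/11.3 = 0.56637
P(n) = (1-ρ)ρⁿ
P(6) = (1-0.56637) × 0.56637^6
P(6) = 0.4336 × 0.03301
P(6) = 0.01431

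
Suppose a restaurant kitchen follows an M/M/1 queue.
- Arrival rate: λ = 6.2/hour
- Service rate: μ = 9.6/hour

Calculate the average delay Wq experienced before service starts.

First, compute utilization: ρ = λ/μ = 6.2/9.6 = 0.6458
For M/M/1: Wq = λ/(μ(μ-λ))
Wq = 6.2/(9.6 × (9.6-6.2))
Wq = 6.2/(9.6 × 3.40)
Wq = 0.1900 hours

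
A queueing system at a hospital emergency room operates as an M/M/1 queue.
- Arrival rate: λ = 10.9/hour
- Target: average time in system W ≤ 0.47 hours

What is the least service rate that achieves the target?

For M/M/1: W = 1/(μ-λ)
Need W ≤ 0.47, so 1/(μ-λ) ≤ 0.47
μ - λ ≥ 1/0.47 = 2.1277
μ ≥ 10.9 + 2.1277 = 13.0277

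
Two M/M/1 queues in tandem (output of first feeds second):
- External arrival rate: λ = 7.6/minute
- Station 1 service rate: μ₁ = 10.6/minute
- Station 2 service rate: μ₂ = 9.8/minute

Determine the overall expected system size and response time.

By Jackson's theorem, each station behaves as independent M/M/1.
Station 1: ρ₁ = 7.6/10.6 = 0.7170, L₁ = ρ₁/(1-ρ₁) = λ/(μ₁-λ) = 7.6/3.00 = 2.53333
Station 2: ρ₂ = 7.6/9.8 = 0.7755, L₂ = ρ₂/(1-ρ₂) = λ/(μ₂-λ) = 7.6/2.20 = 3.45455
Total: L = L₁ + L₂ = 2.53333 + 3.45455 = 5.9879
W = L/λ = 5.9879/7.6 = 0.7879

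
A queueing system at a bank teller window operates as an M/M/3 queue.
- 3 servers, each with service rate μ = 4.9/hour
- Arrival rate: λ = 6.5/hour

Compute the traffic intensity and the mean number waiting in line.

Traffic intensity: ρ = λ/(cμ) = 6.5/(3×4.9) = 0.4422
Since ρ = 0.4422 < 1, system is stable.
Offered load a = λ/μ = cρ = 6.5/4.9 = 1.3265
P₀ = [ Σₙ₌₀^2 aⁿ/n! + a^3/(3!(1-ρ)) ]⁻¹
Σ = a^0/0! + a^1/1! + a^2/2! = 1.00000 + 1.32653 + 0.879842 = 3.2064
a^3/(3!(1-ρ)) = 2.3343/(6 × 0.55782) = 0.6974
P₀ = 1/(3.2064 + 0.6974) = 0.2562
Lq = P₀·a^3·ρ / (3!(1-ρ)²) = 0.2562 × 2.3343 × 0.4422 / (6 × 0.3112) = 0.1416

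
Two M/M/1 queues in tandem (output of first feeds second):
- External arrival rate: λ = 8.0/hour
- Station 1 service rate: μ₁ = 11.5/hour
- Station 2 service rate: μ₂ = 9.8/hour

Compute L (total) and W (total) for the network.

By Jackson's theorem, each station behaves as independent M/M/1.
Station 1: ρ₁ = 8.0/11.5 = 0.6957, L₁ = ρ₁/(1-ρ₁) = λ/(μ₁-λ) = 8.0/3.50 = 2.28571
Station 2: ρ₂ = 8.0/9.8 = 0.8163, L₂ = ρ₂/(1-ρ₂) = λ/(μ₂-λ) = 8.0/1.80 = 4.44444
Total: L = L₁ + L₂ = 2.28571 + 4.44444 = 6.7302
W = L/λ = 6.7302/8.0 = 0.8413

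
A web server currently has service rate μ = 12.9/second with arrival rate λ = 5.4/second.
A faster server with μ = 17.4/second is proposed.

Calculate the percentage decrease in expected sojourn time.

System 1: ρ₁ = 5.4/12.9 = 0.4186, W₁ = 1/(12.9-5.4) = 0.13333
System 2: ρ₂ = 5.4/17.4 = 0.3103, W₂ = 1/(17.4-5.4) = 0.083333
Improvement: (W₁-W₂)/W₁ = (0.13333-0.083333)/0.13333 = 37.50%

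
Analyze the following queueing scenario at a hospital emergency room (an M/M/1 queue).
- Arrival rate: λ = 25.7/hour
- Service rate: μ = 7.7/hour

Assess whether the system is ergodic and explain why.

Stability requires ρ = λ/(cμ) < 1
ρ = 25.7/(1 × 7.7) = 25.7/7.70 = 3.3377
Since 3.3377 ≥ 1, the system is UNSTABLE.
Queue grows without bound. Need μ > λ = 25.7.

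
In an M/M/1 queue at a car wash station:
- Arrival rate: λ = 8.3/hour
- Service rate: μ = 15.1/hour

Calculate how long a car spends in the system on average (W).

First, compute utilization: ρ = λ/μ = 8.3/15.1 = 0.5497
For M/M/1: W = 1/(μ-λ)
W = 1/(15.1-8.3) = 1/6.80
W = 0.1471 hours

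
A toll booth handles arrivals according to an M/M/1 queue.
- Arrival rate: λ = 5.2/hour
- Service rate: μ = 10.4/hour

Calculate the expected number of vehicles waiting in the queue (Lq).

ρ = λ/μ = 5.2/10.4 = 0.5000
For M/M/1: Lq = λ²/(μ(μ-λ))
Lq = 27.04/(10.4 × 5.20)
Lq = 0.5000 vehicles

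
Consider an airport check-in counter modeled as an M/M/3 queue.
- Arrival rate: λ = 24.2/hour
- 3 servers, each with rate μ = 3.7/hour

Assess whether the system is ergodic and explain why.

Stability requires ρ = λ/(cμ) < 1
ρ = 24.2/(3 × 3.7) = 24.2/11.10 = 2.1802
Since 2.1802 ≥ 1, the system is UNSTABLE.
Need c > λ/μ = 24.2/3.7 = 6.54.
Minimum servers needed: c = 7.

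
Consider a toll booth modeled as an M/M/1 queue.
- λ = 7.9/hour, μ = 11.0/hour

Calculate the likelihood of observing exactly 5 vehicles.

ρ = λ/μ = 7.9/11.0 = 0.71818
P(n) = (1-ρ)ρⁿ
P(5) = (1-0.71818) × 0.71818^5
P(5) = 0.28182 × 0.19106
P(5) = 0.05384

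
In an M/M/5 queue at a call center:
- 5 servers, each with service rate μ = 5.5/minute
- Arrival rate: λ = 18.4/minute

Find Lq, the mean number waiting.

Traffic intensity: ρ = λ/(cμ) = 18.4/(5×5.5) = 0.6691
Since ρ = 0.6691 < 1, system is stable.
Offered load a = λ/μ = cρ = 18.4/5.5 = 3.3455
P₀ = [ Σₙ₌₀^4 aⁿ/n! + a^5/(5!(1-ρ)) ]⁻¹
Σ = a^0/0! + a^1/1! + a^2/2! + a^3/3! + a^4/4! = 1.0000 + 3.3455 + 5.5960 + 6.2404 + 5.2193 = 21.4012
a^5/(5!(1-ρ)) = 419.0595/(120 × 0.33091) = 10.5532
P₀ = 1/(21.4012 + 10.5532) = 0.03129
Lq = P₀·a^5·ρ / (5!(1-ρ)²) = 0.031295 × 419.0595 × 0.66909 / (120 × 0.10950) = 0.6678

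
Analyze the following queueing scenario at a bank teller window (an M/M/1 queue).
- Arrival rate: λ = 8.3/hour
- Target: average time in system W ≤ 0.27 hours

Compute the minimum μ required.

For M/M/1: W = 1/(μ-λ)
Need W ≤ 0.27, so 1/(μ-λ) ≤ 0.27
μ - λ ≥ 1/0.27 = 3.7037
μ ≥ 8.3 + 3.7037 = 12.0037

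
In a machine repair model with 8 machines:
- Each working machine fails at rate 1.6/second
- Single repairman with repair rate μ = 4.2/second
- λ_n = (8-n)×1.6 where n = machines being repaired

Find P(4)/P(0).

P(4)/P(0) = ∏_{i=0}^{4-1} λ_i/μ_{i+1}
= (8-0)×1.6/4.2 × (8-1)×1.6/4.2 × (8-2)×1.6/4.2 × (8-3)×1.6/4.2
= 35.3828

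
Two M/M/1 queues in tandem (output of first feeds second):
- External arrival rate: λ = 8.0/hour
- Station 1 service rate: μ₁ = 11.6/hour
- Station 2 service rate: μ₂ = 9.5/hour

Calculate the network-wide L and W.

By Jackson's theorem, each station behaves as independent M/M/1.
Station 1: ρ₁ = 8.0/11.6 = 0.6897, L₁ = ρ₁/(1-ρ₁) = λ/(μ₁-λ) = 8.0/3.60 = 2.222222
Station 2: ρ₂ = 8.0/9.5 = 0.8421, L₂ = ρ₂/(1-ρ₂) = λ/(μ₂-λ) = 8.0/1.50 = 5.333333
Total: L = L₁ + L₂ = 2.222222 + 5.333333 = 7.55556
W = L/λ = 7.55556/8.0 = 0.9444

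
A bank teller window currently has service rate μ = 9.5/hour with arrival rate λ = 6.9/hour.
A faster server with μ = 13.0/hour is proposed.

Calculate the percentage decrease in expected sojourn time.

System 1: ρ₁ = 6.9/9.5 = 0.7263, W₁ = 1/(9.5-6.9) = 0.3846
System 2: ρ₂ = 6.9/13.0 = 0.5308, W₂ = 1/(13.0-6.9) = 0.1639
Improvement: (W₁-W₂)/W₁ = (0.3846-0.1639)/0.3846 = 57.38%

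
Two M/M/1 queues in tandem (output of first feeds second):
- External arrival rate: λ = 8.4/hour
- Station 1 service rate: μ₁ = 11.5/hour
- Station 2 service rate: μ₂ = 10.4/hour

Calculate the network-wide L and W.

By Jackson's theorem, each station behaves as independent M/M/1.
Station 1: ρ₁ = 8.4/11.5 = 0.7304, L₁ = ρ₁/(1-ρ₁) = λ/(μ₁-λ) = 8.4/3.10 = 2.7097
Station 2: ρ₂ = 8.4/10.4 = 0.8077, L₂ = ρ₂/(1-ρ₂) = λ/(μ₂-λ) = 8.4/2.00 = 4.2000
Total: L = L₁ + L₂ = 2.7097 + 4.2000 = 6.9097
W = L/λ = 6.9097/8.4 = 0.8226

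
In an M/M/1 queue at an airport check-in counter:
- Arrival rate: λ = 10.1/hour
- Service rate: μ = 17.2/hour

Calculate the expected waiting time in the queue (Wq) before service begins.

First, compute utilization: ρ = λ/μ = 10.1/17.2 = 0.5872
For M/M/1: Wq = λ/(μ(μ-λ))
Wq = 10.1/(17.2 × (17.2-10.1))
Wq = 10.1/(17.2 × 7.10)
Wq = 0.08271 hours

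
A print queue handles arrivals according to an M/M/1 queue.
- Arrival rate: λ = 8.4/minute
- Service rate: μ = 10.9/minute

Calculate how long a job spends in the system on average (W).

First, compute utilization: ρ = λ/μ = 8.4/10.9 = 0.7706
For M/M/1: W = 1/(μ-λ)
W = 1/(10.9-8.4) = 1/2.50
W = 0.4000 minutes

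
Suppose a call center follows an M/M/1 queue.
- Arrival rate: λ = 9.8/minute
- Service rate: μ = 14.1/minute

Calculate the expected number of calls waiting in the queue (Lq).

ρ = λ/μ = 9.8/14.1 = 0.6950
For M/M/1: Lq = λ²/(μ(μ-λ))
Lq = 96.04/(14.1 × 4.30)
Lq = 1.5840 calls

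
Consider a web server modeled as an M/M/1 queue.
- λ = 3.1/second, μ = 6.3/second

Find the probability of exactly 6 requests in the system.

ρ = λ/μ = 3.1/6.3 = 0.49206
P(n) = (1-ρ)ρⁿ
P(6) = (1-0.49206) × 0.49206^6
P(6) = 0.50794 × 0.014194
P(6) = 0.007210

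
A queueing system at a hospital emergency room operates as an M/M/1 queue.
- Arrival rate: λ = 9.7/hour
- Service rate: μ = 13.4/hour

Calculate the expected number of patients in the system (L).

ρ = λ/μ = 9.7/13.4 = 0.7239
For M/M/1: L = λ/(μ-λ)
L = 9.7/(13.4-9.7) = 9.7/3.70
L = 2.6216 patients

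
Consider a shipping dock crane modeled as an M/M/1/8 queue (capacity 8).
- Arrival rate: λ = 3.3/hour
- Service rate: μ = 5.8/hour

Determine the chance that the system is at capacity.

ρ = λ/μ = 3.3/5.8 = 0.568966
P₀ = (1-ρ)/(1-ρ^(K+1)) = (1-0.568966)/(1-0.568966^9) = 0.4310/0.9938 = 0.4337
P_K = P₀×ρ^K = 0.43374 × 0.568966^8 = 0.43374 × 0.010982 = 0.004763
Blocking probability = 0.48%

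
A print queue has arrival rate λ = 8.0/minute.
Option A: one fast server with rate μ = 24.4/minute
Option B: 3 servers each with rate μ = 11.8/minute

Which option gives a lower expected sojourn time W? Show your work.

Option A: single server μ = 24.4 (M/M/1)
  ρ_A = 8.0/24.4 = 0.3279
  W_A = 1/(μ-λ) = 1/(24.4-8.0) = 1/16.40 = 0.06098

Option B: 3 servers μ = 11.8 (M/M/3)
  ρ_B = λ/(cμ) = 8.0/(3×11.8) = 0.2260
  Offered load a = λ/μ = cρ = 8.0/11.8 = 0.6780
  P₀ = [ Σₙ₌₀^2 aⁿ/n! + a^3/(3!(1-ρ)) ]⁻¹
  Σ = a^0/0! + a^1/1! + a^2/2! = 1.0000 + 0.6780 + 0.2298 = 1.9078
  a^3/(3!(1-ρ)) = 0.3116/(6 × 0.7740) = 0.06710
  P₀ = 1/(1.9078 + 0.06710) = 0.5064
  Lq = P₀·a^3·ρ / (3!(1-ρ)²) = 0.50636 × 0.31162 × 0.22599 / (6 × 0.59909) = 0.009920
  Wq_B = Lq/λ = 0.009920/8.0 = 0.001240
  W_B = Wq_B + 1/μ = 0.001240 + 0.08475 = 0.08599

Since W_A = 0.06098 < W_B = 0.08599, Option A (single fast server) has the shorter time in system.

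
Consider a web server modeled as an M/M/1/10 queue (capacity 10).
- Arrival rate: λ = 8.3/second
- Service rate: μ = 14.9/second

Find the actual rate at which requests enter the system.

ρ = λ/μ = 8.3/14.9 = 0.55705
P₀ = (1-ρ)/(1-ρ^(K+1)) = (1-0.55705)/(1-0.55705^11) = 0.44295/0.99840 = 0.4437
P_K = P₀×ρ^K = 0.44366 × 0.55705^10 = 0.44366 × 0.0028770 = 0.001276
λ_eff = λ(1-P_K) = 8.3 × (1 - 0.001276) = 8.3 × 0.99872 = 8.2894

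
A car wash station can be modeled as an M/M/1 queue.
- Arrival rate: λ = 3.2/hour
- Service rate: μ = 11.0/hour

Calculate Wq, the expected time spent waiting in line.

First, compute utilization: ρ = λ/μ = 3.2/11.0 = 0.2909
For M/M/1: Wq = λ/(μ(μ-λ))
Wq = 3.2/(11.0 × (11.0-3.2))
Wq = 3.2/(11.0 × 7.80)
Wq = 0.03730 hours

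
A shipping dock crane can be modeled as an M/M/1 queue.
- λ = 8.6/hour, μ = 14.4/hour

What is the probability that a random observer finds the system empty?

ρ = λ/μ = 8.6/14.4 = 0.5972
P(0) = 1 - ρ = 1 - 0.5972 = 0.4028
The server is idle 40.28% of the time.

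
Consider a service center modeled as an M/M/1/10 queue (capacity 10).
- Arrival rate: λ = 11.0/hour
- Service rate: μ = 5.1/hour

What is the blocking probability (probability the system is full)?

ρ = λ/μ = 11.0/5.1 = 2.15686
P₀ = (1-ρ)/(1-ρ^(K+1)) = (1-2.15686)/(1-2.15686^11) = -1.1569/-4698.3903 = 0.0002462
P_K = P₀×ρ^K = 0.00024622 × 2.15686^10 = 0.00024622 × 2178.8110 = 0.5365
Blocking probability = 53.65%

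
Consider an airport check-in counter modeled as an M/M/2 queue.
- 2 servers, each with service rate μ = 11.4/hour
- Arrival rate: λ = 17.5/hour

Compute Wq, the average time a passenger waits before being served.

Traffic intensity: ρ = λ/(cμ) = 17.5/(2×11.4) = 0.7675
Since ρ = 0.7675 < 1, system is stable.
Offered load a = λ/μ = cρ = 17.5/11.4 = 1.5351
P₀ = [ Σₙ₌₀^1 aⁿ/n! + a^2/(2!(1-ρ)) ]⁻¹
Σ = a^0/0! + a^1/1! = 1.0000 + 1.5351 = 2.5351
a^2/(2!(1-ρ)) = 2.35649/(2 × 0.232456) = 5.0687
P₀ = 1/(2.5351 + 5.0687) = 0.1315
Lq = P₀·a^2·ρ / (2!(1-ρ)²) = 0.13151 × 2.3565 × 0.76754 / (2 × 0.054036) = 2.2010
Wq = Lq/λ = 2.2010/17.5 = 0.1258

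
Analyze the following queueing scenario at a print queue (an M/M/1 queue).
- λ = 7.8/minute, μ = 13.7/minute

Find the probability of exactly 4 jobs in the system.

ρ = λ/μ = 7.8/13.7 = 0.56934
P(n) = (1-ρ)ρⁿ
P(4) = (1-0.56934) × 0.56934^4
P(4) = 0.43066 × 0.10507
P(4) = 0.04525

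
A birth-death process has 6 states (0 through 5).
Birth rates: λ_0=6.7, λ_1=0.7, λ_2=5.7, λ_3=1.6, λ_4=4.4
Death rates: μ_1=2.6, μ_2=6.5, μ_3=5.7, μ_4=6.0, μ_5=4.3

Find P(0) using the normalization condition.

Ratios P(n)/P(0) = (λ₀···λₙ₋₁)/(μ₁···μₙ):
P(1)/P(0) = (6.7)/(2.6) = 2.57692
P(2)/P(0) = (6.7×0.7)/(2.6×6.5) = 0.277515
P(3)/P(0) = (6.7×0.7×5.7)/(2.6×6.5×5.7) = 0.277515
P(4)/P(0) = (6.7×0.7×5.7×1.6)/(2.6×6.5×5.7×6.0) = 0.0740039
P(5)/P(0) = (6.7×0.7×5.7×1.6×4.4)/(2.6×6.5×5.7×6.0×4.3) = 0.0757250

Normalization: ∑ P(n) = 1
P(0) × (1.00000 + 2.57692 + 0.277515 + 0.277515 + 0.0740039 + 0.0757250) = 1
P(0) × 4.2817 = 1
P(0) = 1/4.2817 = 0.2336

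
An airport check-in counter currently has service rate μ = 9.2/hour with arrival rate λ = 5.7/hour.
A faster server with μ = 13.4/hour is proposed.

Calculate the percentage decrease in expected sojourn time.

System 1: ρ₁ = 5.7/9.2 = 0.6196, W₁ = 1/(9.2-5.7) = 0.285714
System 2: ρ₂ = 5.7/13.4 = 0.4254, W₂ = 1/(13.4-5.7) = 0.129870
Improvement: (W₁-W₂)/W₁ = (0.285714-0.129870)/0.285714 = 54.55%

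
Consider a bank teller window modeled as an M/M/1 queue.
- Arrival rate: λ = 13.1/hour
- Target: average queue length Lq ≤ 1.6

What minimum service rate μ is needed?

For M/M/1: Lq = λ²/(μ(μ-λ))
Need Lq ≤ 1.6, i.e. μ(μ-λ) ≥ λ²/1.6
μ² - 13.1μ - 171.61/1.6 ≥ 0  →  μ² - 13.1μ - 107.25625 ≥ 0
Quadratic formula (positive root): μ = [λ + √(λ² + 4×107.25625)]/2
Discriminant: 171.61 + 4×107.25625 = 600.6350, √600.6350 = 24.50786
μ ≥ (13.1 + 24.50786)/2 = 18.8039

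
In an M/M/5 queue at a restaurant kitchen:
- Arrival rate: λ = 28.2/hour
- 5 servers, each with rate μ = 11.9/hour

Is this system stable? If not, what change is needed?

Stability requires ρ = λ/(cμ) < 1
ρ = 28.2/(5 × 11.9) = 28.2/59.50 = 0.4739
Since 0.4739 < 1, the system is STABLE.
The servers are busy 47.39% of the time.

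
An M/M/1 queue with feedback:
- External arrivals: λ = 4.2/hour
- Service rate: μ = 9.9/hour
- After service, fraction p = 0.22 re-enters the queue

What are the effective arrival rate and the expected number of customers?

Effective arrival rate: λ_eff = λ/(1-p) = 4.2/(1-0.22) = 4.2/0.78 = 5.3846
ρ = λ_eff/μ = 5.3846/9.9 = 0.5439
L = ρ/(1-ρ) = 0.5439/(1-0.5439) = 1.1925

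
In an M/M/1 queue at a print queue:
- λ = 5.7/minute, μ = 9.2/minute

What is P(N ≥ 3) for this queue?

ρ = λ/μ = 5.7/9.2 = 0.61957
P(N ≥ n) = ρⁿ
P(N ≥ 3) = 0.61957^3
P(N ≥ 3) = 0.2378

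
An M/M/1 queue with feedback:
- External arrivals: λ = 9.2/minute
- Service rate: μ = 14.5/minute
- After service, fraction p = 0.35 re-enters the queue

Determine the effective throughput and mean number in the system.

Effective arrival rate: λ_eff = λ/(1-p) = 9.2/(1-0.35) = 9.2/0.65 = 14.153846
ρ = λ_eff/μ = 14.153846/14.5 = 0.9761273
L = ρ/(1-ρ) = 0.9761273/(1-0.9761273) = 40.8889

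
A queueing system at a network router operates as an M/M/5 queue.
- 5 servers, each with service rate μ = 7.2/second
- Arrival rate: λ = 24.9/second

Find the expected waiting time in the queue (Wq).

Traffic intensity: ρ = λ/(cμ) = 24.9/(5×7.2) = 0.6917
Since ρ = 0.6917 < 1, system is stable.
Offered load a = λ/μ = cρ = 24.9/7.2 = 3.4583
P₀ = [ Σₙ₌₀^4 aⁿ/n! + a^5/(5!(1-ρ)) ]⁻¹
Σ = a^0/0! + a^1/1! + a^2/2! + a^3/3! + a^4/4! = 1.000000 + 3.458333 + 5.980035 + 6.893651 + 5.960136 = 23.2922
a^5/(5!(1-ρ)) = 494.6913/(120 × 0.308333) = 13.3700
P₀ = 1/(23.2922 + 13.3700) = 0.02728
Lq = P₀·a^5·ρ / (5!(1-ρ)²) = 0.027276 × 494.6913 × 0.69167 / (120 × 0.095069) = 0.8181
Wq = Lq/λ = 0.81807/24.9 = 0.03285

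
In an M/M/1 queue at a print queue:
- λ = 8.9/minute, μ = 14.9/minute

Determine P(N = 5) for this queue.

ρ = λ/μ = 8.9/14.9 = 0.5973
P(n) = (1-ρ)ρⁿ
P(5) = (1-0.5973) × 0.5973^5
P(5) = 0.4027 × 0.07603
P(5) = 0.03062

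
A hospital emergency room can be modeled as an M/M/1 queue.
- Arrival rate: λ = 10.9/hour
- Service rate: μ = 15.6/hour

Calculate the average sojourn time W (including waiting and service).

First, compute utilization: ρ = λ/μ = 10.9/15.6 = 0.6987
For M/M/1: W = 1/(μ-λ)
W = 1/(15.6-10.9) = 1/4.70
W = 0.2128 hours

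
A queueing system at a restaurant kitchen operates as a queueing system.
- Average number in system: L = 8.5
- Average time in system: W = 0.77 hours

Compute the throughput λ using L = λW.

Little's Law: L = λW, so λ = L/W
λ = 8.5/0.77 = 11.0390 orders/hour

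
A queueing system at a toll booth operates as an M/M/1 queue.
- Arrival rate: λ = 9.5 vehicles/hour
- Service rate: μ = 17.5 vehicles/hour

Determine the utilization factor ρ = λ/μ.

Server utilization: ρ = λ/μ
ρ = 9.5/17.5 = 0.5429
The server is busy 54.29% of the time.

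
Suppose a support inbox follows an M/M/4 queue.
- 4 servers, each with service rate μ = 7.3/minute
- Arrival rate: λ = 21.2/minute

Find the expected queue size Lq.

Traffic intensity: ρ = λ/(cμ) = 21.2/(4×7.3) = 0.7260
Since ρ = 0.7260 < 1, system is stable.
Offered load a = λ/μ = cρ = 21.2/7.3 = 2.9041
P₀ = [ Σₙ₌₀^3 aⁿ/n! + a^4/(4!(1-ρ)) ]⁻¹
Σ = a^0/0! + a^1/1! + a^2/2! + a^3/3! = 1.00000 + 2.90411 + 4.21693 + 4.08214 = 12.2032
a^4/(4!(1-ρ)) = 71.1299/(24 × 0.273973) = 10.8177
P₀ = 1/(12.2032 + 10.8177) = 0.04344
Lq = P₀·a^4·ρ / (4!(1-ρ)²) = 0.04344 × 71.1299 × 0.7260 / (24 × 0.07506) = 1.2453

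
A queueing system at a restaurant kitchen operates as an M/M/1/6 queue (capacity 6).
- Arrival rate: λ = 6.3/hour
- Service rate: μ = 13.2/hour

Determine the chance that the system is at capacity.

ρ = λ/μ = 6.3/13.2 = 0.47727
P₀ = (1-ρ)/(1-ρ^(K+1)) = (1-0.47727)/(1-0.47727^7) = 0.52273/0.99436 = 0.5257
P_K = P₀×ρ^K = 0.52570 × 0.47727^6 = 0.52570 × 0.011819 = 0.006213
Blocking probability = 0.62%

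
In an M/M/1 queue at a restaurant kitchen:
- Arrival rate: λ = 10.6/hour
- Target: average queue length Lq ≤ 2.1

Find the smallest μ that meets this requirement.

For M/M/1: Lq = λ²/(μ(μ-λ))
Need Lq ≤ 2.1, i.e. μ(μ-λ) ≥ λ²/2.1
μ² - 10.6μ - 112.36/2.1 ≥ 0  →  μ² - 10.6μ - 53.50476 ≥ 0
Quadratic formula (positive root): μ = [λ + √(λ² + 4×53.50476)]/2
Discriminant: 112.36 + 4×53.50476 = 326.3790, √326.3790 = 18.0660
μ ≥ (10.6 + 18.0660)/2 = 14.3330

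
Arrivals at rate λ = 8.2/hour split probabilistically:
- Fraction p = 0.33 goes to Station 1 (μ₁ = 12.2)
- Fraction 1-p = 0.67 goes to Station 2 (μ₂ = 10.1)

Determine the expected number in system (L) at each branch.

Effective rates: λ₁ = 8.2×0.33 = 2.706, λ₂ = 8.2×0.67 = 5.494
Station 1: ρ₁ = 2.706/12.2 = 0.2218, L₁ = ρ₁/(1-ρ₁) = 0.2218/(1-0.2218) = 0.2850
Station 2: ρ₂ = 5.494/10.1 = 0.54396, L₂ = ρ₂/(1-ρ₂) = 0.54396/(1-0.54396) = 1.1928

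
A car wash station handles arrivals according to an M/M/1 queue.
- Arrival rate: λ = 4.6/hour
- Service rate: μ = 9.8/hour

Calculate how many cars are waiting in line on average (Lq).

ρ = λ/μ = 4.6/9.8 = 0.4694
For M/M/1: Lq = λ²/(μ(μ-λ))
Lq = 21.16/(9.8 × 5.20)
Lq = 0.4152 cars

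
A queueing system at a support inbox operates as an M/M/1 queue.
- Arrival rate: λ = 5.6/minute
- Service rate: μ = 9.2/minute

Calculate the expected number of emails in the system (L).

ρ = λ/μ = 5.6/9.2 = 0.6087
For M/M/1: L = λ/(μ-λ)
L = 5.6/(9.2-5.6) = 5.6/3.60
L = 1.5556 emails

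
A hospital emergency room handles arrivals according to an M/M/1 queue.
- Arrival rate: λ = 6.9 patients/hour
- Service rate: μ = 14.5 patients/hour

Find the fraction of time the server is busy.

Server utilization: ρ = λ/μ
ρ = 6.9/14.5 = 0.4759
The server is busy 47.59% of the time.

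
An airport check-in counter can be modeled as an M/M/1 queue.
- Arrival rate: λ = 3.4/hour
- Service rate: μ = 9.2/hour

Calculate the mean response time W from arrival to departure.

First, compute utilization: ρ = λ/μ = 3.4/9.2 = 0.3696
For M/M/1: W = 1/(μ-λ)
W = 1/(9.2-3.4) = 1/5.80
W = 0.1724 hours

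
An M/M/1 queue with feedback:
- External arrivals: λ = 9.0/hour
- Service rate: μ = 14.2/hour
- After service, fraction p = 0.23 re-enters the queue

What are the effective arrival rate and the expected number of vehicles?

Effective arrival rate: λ_eff = λ/(1-p) = 9.0/(1-0.23) = 9.0/0.77 = 11.6883
ρ = λ_eff/μ = 11.6883/14.2 = 0.82312
L = ρ/(1-ρ) = 0.82312/(1-0.82312) = 4.6536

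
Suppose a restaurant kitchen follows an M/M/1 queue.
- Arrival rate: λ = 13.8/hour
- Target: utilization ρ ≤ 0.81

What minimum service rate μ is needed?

ρ = λ/μ, so μ = λ/ρ
μ ≥ 13.8/0.81 = 17.0370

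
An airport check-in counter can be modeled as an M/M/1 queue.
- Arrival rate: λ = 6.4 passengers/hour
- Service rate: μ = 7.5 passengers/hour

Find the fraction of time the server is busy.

Server utilization: ρ = λ/μ
ρ = 6.4/7.5 = 0.8533
The server is busy 85.33% of the time.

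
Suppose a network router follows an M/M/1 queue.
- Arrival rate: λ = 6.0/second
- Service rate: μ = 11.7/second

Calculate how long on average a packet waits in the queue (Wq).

First, compute utilization: ρ = λ/μ = 6.0/11.7 = 0.5128
For M/M/1: Wq = λ/(μ(μ-λ))
Wq = 6.0/(11.7 × (11.7-6.0))
Wq = 6.0/(11.7 × 5.70)
Wq = 0.08997 seconds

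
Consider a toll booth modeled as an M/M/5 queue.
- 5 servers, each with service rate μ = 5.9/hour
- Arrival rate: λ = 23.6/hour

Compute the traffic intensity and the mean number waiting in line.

Traffic intensity: ρ = λ/(cμ) = 23.6/(5×5.9) = 0.8000
Since ρ = 0.8000 < 1, system is stable.
Offered load a = λ/μ = cρ = 23.6/5.9 = 4.0000
P₀ = [ Σₙ₌₀^4 aⁿ/n! + a^5/(5!(1-ρ)) ]⁻¹
Σ = a^0/0! + a^1/1! + a^2/2! + a^3/3! + a^4/4! = 1.000000 + 4.000000 + 8.000000 + 10.66667 + 10.66667 = 34.3333
a^5/(5!(1-ρ)) = 1024.0000/(120 × 0.2000) = 42.6667
P₀ = 1/(34.3333 + 42.6667) = 0.01299
Lq = P₀·a^5·ρ / (5!(1-ρ)²) = 0.012987013 × 1024.0000 × 0.80000000 / (120 × 0.040000000) = 2.2165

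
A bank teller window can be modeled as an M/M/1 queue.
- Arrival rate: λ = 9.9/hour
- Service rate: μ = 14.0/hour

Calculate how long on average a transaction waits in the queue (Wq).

First, compute utilization: ρ = λ/μ = 9.9/14.0 = 0.7071
For M/M/1: Wq = λ/(μ(μ-λ))
Wq = 9.9/(14.0 × (14.0-9.9))
Wq = 9.9/(14.0 × 4.10)
Wq = 0.1725 hours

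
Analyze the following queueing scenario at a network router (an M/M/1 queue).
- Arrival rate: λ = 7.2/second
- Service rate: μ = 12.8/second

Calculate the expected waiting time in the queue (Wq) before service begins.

First, compute utilization: ρ = λ/μ = 7.2/12.8 = 0.5625
For M/M/1: Wq = λ/(μ(μ-λ))
Wq = 7.2/(12.8 × (12.8-7.2))
Wq = 7.2/(12.8 × 5.60)
Wq = 0.1004 seconds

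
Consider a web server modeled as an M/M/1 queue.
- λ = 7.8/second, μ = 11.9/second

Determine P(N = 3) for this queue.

ρ = λ/μ = 7.8/11.9 = 0.65546
P(n) = (1-ρ)ρⁿ
P(3) = (1-0.65546) × 0.65546^3
P(3) = 0.34454 × 0.28160
P(3) = 0.09702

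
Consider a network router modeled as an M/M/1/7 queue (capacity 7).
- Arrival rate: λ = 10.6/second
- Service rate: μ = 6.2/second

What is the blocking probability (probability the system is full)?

ρ = λ/μ = 10.6/6.2 = 1.70968
P₀ = (1-ρ)/(1-ρ^(K+1)) = (1-1.70968)/(1-1.70968^8) = -0.7097/-71.9993 = 0.009857
P_K = P₀×ρ^K = 0.009857 × 1.70968^7 = 0.009857 × 42.6976 = 0.4209
Blocking probability = 42.09%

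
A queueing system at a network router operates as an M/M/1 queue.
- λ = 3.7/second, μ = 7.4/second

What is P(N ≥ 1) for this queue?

ρ = λ/μ = 3.7/7.4 = 0.5000
P(N ≥ n) = ρⁿ
P(N ≥ 1) = 0.5000^1
P(N ≥ 1) = 0.5000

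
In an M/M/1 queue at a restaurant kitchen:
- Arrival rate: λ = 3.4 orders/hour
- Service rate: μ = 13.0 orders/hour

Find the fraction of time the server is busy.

Server utilization: ρ = λ/μ
ρ = 3.4/13.0 = 0.2615
The server is busy 26.15% of the time.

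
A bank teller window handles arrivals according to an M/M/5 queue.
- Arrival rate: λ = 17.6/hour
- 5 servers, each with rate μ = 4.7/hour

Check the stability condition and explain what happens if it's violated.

Stability requires ρ = λ/(cμ) < 1
ρ = 17.6/(5 × 4.7) = 17.6/23.50 = 0.7489
Since 0.7489 < 1, the system is STABLE.
The servers are busy 74.89% of the time.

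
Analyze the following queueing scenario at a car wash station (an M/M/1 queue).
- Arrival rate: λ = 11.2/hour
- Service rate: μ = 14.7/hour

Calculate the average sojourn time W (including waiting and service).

First, compute utilization: ρ = λ/μ = 11.2/14.7 = 0.7619
For M/M/1: W = 1/(μ-λ)
W = 1/(14.7-11.2) = 1/3.50
W = 0.2857 hours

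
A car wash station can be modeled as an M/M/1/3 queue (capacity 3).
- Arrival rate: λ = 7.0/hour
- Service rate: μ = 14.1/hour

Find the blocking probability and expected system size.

ρ = λ/μ = 7.0/14.1 = 0.49645
P₀ = (1-ρ)/(1-ρ^(K+1)) = (1-0.49645)/(1-0.49645^4) = 0.50355/0.93926 = 0.5361
P_K = P₀×ρ^K = 0.53612 × 0.49645^3 = 0.53612 × 0.12236 = 0.06560
Blocking probability P_3 = 0.06560 (6.56%)
L = ρ[1 - (K+1)ρ^K + Kρ^(K+1)] / [(1-ρ)(1-ρ^(K+1))]
L = 0.49645 × (1 - 4×0.12236 + 3×0.060744) / ((1 - 0.49645) × (1 - 0.060744)) = 0.7272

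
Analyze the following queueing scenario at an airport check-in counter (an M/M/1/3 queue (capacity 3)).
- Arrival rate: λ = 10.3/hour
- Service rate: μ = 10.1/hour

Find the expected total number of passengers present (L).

ρ = λ/μ = 10.3/10.1 = 1.0198
P₀ = (1-ρ)/(1-ρ^(K+1)) = (1-1.0198)/(1-1.0198^4) = -0.01980/-0.08158 = 0.2427
P_K = P₀×ρ^K = 0.2427 × 1.0198^3 = 0.2427 × 1.0606 = 0.2574
L = ρ[1 - (K+1)ρ^K + Kρ^(K+1)] / [(1-ρ)(1-ρ^(K+1))]
L = 1.0198 × (1 - 4×1.06058388 + 3×1.08158344) / ((1 - 1.0198) × (1 - 1.08158344)) = 1.5245 passengers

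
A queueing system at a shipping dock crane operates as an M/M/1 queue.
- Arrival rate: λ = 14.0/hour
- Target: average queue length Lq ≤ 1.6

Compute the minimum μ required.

For M/M/1: Lq = λ²/(μ(μ-λ))
Need Lq ≤ 1.6, i.e. μ(μ-λ) ≥ λ²/1.6
μ² - 14.0μ - 196.00/1.6 ≥ 0  →  μ² - 14.0μ - 122.5000 ≥ 0
Quadratic formula (positive root): μ = [λ + √(λ² + 4×122.5000)]/2
Discriminant: 196.00 + 4×122.5000 = 686.0000, √686.0000 = 26.1916
μ ≥ (14.0 + 26.1916)/2 = 20.0958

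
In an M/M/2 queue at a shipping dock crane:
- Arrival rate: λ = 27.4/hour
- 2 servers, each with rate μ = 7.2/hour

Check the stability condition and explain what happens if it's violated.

Stability requires ρ = λ/(cμ) < 1
ρ = 27.4/(2 × 7.2) = 27.4/14.40 = 1.9028
Since 1.9028 ≥ 1, the system is UNSTABLE.
Need c > λ/μ = 27.4/7.2 = 3.81.
Minimum servers needed: c = 4.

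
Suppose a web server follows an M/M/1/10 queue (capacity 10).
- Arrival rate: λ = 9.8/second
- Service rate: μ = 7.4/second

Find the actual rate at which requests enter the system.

ρ = λ/μ = 9.8/7.4 = 1.32432
P₀ = (1-ρ)/(1-ρ^(K+1)) = (1-1.32432)/(1-1.32432^11) = -0.3243/-20.9747 = 0.01546
P_K = P₀×ρ^K = 0.015462 × 1.32432^10 = 0.015462 × 16.5932 = 0.2566
λ_eff = λ(1-P_K) = 9.8 × (1 - 0.25657) = 9.8 × 0.74343 = 7.2856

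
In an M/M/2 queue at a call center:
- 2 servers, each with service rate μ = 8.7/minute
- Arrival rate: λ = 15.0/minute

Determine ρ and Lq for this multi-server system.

Traffic intensity: ρ = λ/(cμ) = 15.0/(2×8.7) = 0.8621
Since ρ = 0.8621 < 1, system is stable.
Offered load a = λ/μ = cρ = 15.0/8.7 = 1.7241
P₀ = [ Σₙ₌₀^1 aⁿ/n! + a^2/(2!(1-ρ)) ]⁻¹
Σ = a^0/0! + a^1/1! = 1.0000 + 1.7241 = 2.7241
a^2/(2!(1-ρ)) = 2.97265/(2 × 0.137931) = 10.7759
P₀ = 1/(2.7241 + 10.7759) = 0.07407
Lq = P₀·a^2·ρ / (2!(1-ρ)²) = 0.0740741 × 2.97265 × 0.862069 / (2 × 0.0190250) = 4.9888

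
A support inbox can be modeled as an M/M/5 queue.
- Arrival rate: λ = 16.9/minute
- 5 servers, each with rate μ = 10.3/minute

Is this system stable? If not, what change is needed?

Stability requires ρ = λ/(cμ) < 1
ρ = 16.9/(5 × 10.3) = 16.9/51.50 = 0.3282
Since 0.3282 < 1, the system is STABLE.
The servers are busy 32.82% of the time.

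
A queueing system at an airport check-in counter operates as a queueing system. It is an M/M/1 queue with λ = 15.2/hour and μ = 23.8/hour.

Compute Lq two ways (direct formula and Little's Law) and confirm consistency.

Method 1 (direct): Lq = λ²/(μ(μ-λ)) = 231.04/(23.8 × 8.60) = 1.1288

Method 2 (Little's Law):
W = 1/(μ-λ) = 1/8.60 = 0.11628
Wq = W - 1/μ = 0.11628 - 0.042017 = 0.07426
Lq = λWq = 15.2 × 0.07426 = 1.1288 ✔ (matches Method 1)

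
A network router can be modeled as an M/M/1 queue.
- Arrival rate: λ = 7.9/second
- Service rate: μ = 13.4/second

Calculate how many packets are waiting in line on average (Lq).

ρ = λ/μ = 7.9/13.4 = 0.5896
For M/M/1: Lq = λ²/(μ(μ-λ))
Lq = 62.41/(13.4 × 5.50)
Lq = 0.8468 packets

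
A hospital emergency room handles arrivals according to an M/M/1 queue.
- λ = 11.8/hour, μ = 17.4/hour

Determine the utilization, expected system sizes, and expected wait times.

Step 1: ρ = λ/μ = 11.8/17.4 = 0.6782
Step 2: L = λ/(μ-λ) = 11.8/5.60 = 2.1071
Step 3: Lq = λ²/(μ(μ-λ)) = 139.24/(17.4×5.60) = 1.4290
Step 4: W = 1/(μ-λ) = 1/5.60 = 0.17857
Step 5: Wq = λ/(μ(μ-λ)) = 11.8/(17.4×5.60) = 0.1211
Step 6: P(0) = 1-ρ = 0.3218
Verify: L = λW = 11.8×0.17857 = 2.1071 ✔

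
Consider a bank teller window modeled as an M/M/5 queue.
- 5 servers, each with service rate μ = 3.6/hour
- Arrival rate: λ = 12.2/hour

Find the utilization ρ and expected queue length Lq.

Traffic intensity: ρ = λ/(cμ) = 12.2/(5×3.6) = 0.6778
Since ρ = 0.6778 < 1, system is stable.
Offered load a = λ/μ = cρ = 12.2/3.6 = 3.3889
P₀ = [ Σₙ₌₀^4 aⁿ/n! + a^5/(5!(1-ρ)) ]⁻¹
Σ = a^0/0! + a^1/1! + a^2/2! + a^3/3! + a^4/4! = 1.0000 + 3.3889 + 5.7423 + 6.4867 + 5.4956 = 22.1135
a^5/(5!(1-ρ)) = 446.9785/(120 × 0.322222) = 11.5598
P₀ = 1/(22.1135 + 11.5598) = 0.02970
Lq = P₀·a^5·ρ / (5!(1-ρ)²) = 0.029697 × 446.9785 × 0.67778 / (120 × 0.10383) = 0.7221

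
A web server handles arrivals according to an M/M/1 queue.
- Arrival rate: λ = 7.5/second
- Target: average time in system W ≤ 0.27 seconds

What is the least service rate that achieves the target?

For M/M/1: W = 1/(μ-λ)
Need W ≤ 0.27, so 1/(μ-λ) ≤ 0.27
μ - λ ≥ 1/0.27 = 3.7037
μ ≥ 7.5 + 3.7037 = 11.2037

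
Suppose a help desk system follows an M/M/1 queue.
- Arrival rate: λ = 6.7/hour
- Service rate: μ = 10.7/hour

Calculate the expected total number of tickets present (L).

ρ = λ/μ = 6.7/10.7 = 0.6262
For M/M/1: L = λ/(μ-λ)
L = 6.7/(10.7-6.7) = 6.7/4.00
L = 1.6750 tickets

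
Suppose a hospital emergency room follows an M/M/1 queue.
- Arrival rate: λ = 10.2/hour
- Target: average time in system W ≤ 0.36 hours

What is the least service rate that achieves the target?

For M/M/1: W = 1/(μ-λ)
Need W ≤ 0.36, so 1/(μ-λ) ≤ 0.36
μ - λ ≥ 1/0.36 = 2.7778
μ ≥ 10.2 + 2.7778 = 12.9778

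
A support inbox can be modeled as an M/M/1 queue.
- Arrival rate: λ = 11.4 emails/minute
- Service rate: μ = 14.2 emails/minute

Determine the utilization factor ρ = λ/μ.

Server utilization: ρ = λ/μ
ρ = 11.4/14.2 = 0.8028
The server is busy 80.28% of the time.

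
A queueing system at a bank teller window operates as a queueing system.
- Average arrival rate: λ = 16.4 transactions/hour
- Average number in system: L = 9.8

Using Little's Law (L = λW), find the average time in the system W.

Little's Law: L = λW, so W = L/λ
W = 9.8/16.4 = 0.5976 hours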